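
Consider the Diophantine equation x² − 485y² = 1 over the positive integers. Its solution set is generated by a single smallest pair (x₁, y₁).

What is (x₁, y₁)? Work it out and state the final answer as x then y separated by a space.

969 44

[22; 44] for √485; ℓ=1 ⇒ convergent index 1
a_0=22:  p_0=22·1+0=22,  q_0=22·0+1=1
a_1=44:  p_1=44·22+1=969,  q_1=44·1+0=44
(x₁, y₁) = (969, 44);  969² − 485·44² = 1 ✓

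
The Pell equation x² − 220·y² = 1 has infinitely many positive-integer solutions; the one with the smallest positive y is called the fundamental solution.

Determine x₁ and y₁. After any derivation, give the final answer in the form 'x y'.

89 6

d=220: √d = [14; 1,4,1,28] (ℓ=4, even), read p_3/q_3
k=0  a_k=14  p_k/q_k = 14/1
…
k=2  a_k=4  p_k/q_k = 74/5
k=3  a_k=1  p_k/q_k = 89/6
(x₁, y₁) = (89, 6);  89² − 220·6² = 1 ✓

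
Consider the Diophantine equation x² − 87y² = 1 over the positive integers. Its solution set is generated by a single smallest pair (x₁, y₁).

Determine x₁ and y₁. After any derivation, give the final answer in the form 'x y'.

d=87: √d = [9; 3,18] (ℓ=2, even), read p_1/q_1
k=0  a_k=9  p_k/q_k = 9/1
k=1  a_k=3  p_k/q_k = 28/3
→ (28, 3).  Check: 28²=784, 87·3²=783, difference 1.

28 3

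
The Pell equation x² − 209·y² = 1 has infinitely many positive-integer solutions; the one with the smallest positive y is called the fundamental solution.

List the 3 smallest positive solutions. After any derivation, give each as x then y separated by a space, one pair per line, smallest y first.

[14; 2,5,3,2,3,5,2,28] for √209; ℓ=8 ⇒ convergent index 7
i=0: a=14 ⇒ p=14, q=1
i=1: a=2 ⇒ p=29, q=2
i=2: a=5 ⇒ p=159, q=11
i=3: a=3 ⇒ p=506, q=35
i=4: a=2 ⇒ p=1171, q=81
i=5: a=3 ⇒ p=4019, q=278
i=6: a=5 ⇒ p=21266, q=1471
i=7: a=2 ⇒ p=46551, q=3220
fundamental: x₁=46551, y₁=3220  (since 2166995601 − 209·10368400 = 1)
(46551+3220√209)^2 = 4333991201 + 299788440√209
(46551+3220√209)^3 = 403503248748951 + 27910903337660√209

46551 3220
4333991201 299788440
403503248748951 27910903337660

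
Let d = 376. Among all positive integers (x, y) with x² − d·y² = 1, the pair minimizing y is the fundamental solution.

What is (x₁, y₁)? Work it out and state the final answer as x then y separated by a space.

[19; 2,1,1,3,1,…,1,2,38] for √376; ℓ=16 ⇒ convergent index 15
step 0: (19, 1)  from 19·(1,0) + (0,1)
step 1: (39, 2)  from 2·(19,1) + (1,0)
step 2: (58, 3)  from 1·(39,2) + (19,1)
step 3: (97, 5)  from 1·(58,3) + (39,2)
step 4: (349, 18)  from 3·(97,5) + (58,3)
…
step 6: (1241, 64)  from 2·(446,23) + (349,18)
step 7: (2928, 151)  from 2·(1241,64) + (446,23)
step 8: (12953, 668)  from 4·(2928,151) + (1241,64)
…
step 10: (70621, 3642)  from 2·(28834,1487) + (12953,668)
step 11: (99455, 5129)  from 1·(70621,3642) + (28834,1487)
…
step 13: (468441, 24158)  from 1·(368986,19029) + (99455,5129)
step 14: (837427, 43187)  from 1·(468441,24158) + (368986,19029)
step 15: (2143295, 110532)  from 2·(837427,43187) + (468441,24158)
→ (2143295, 110532).  Check: 2143295²=4593713457025, 376·110532²=4593713457024, difference 1.

2143295 110532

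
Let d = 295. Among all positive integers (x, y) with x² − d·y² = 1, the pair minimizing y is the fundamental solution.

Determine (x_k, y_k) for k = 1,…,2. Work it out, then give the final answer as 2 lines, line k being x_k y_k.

√295 = [17; 5,1,2,3,2,6,2,3,2,1,5,34, …], period ℓ=12 (even) → k=11
a_0=17:  p_0=17·1+0=17,  q_0=17·0+1=1
a_1=5:  p_1=5·17+1=86,  q_1=5·1+0=5
…
a_4=3:  p_4=3·292+103=979,  q_4=3·17+6=57
…
a_7=2:  p_7=2·14479+2250=31208,  q_7=2·843+131=1817
a_8=3:  p_8=3·31208+14479=108103,  q_8=3·1817+843=6294
a_9=2:  p_9=2·108103+31208=247414,  q_9=2·6294+1817=14405
a_10=1:  p_10=1·247414+108103=355517,  q_10=1·14405+6294=20699
a_11=5:  p_11=5·355517+247414=2024999,  q_11=5·20699+14405=117900
(x₁, y₁) = (2024999, 117900);  2024999² − 295·117900² = 1 ✓
n=2: (2024999,117900)∘(2024999,117900) = (2024999·2024999+295·117900·117900, 2024999·117900+117900·2024999) = (8201241900001,477494764200)

2024999 117900
8201241900001 477494764200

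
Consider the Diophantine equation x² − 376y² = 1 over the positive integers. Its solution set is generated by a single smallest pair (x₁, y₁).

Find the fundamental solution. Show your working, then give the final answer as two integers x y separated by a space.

2143295 110532

[19; 2,1,1,3,1,…,1,2,38] for √376; ℓ=16 ⇒ convergent index 15
step 0: (19, 1)  from 19·(1,0) + (0,1)
step 1: (39, 2)  from 2·(19,1) + (1,0)
step 2: (58, 3)  from 1·(39,2) + (19,1)
step 3: (97, 5)  from 1·(58,3) + (39,2)
step 4: (349, 18)  from 3·(97,5) + (58,3)
step 5: (446, 23)  from 1·(349,18) + (97,5)
…
step 7: (2928, 151)  from 2·(1241,64) + (446,23)
step 8: (12953, 668)  from 4·(2928,151) + (1241,64)
…
step 10: (70621, 3642)  from 2·(28834,1487) + (12953,668)
step 11: (99455, 5129)  from 1·(70621,3642) + (28834,1487)
step 12: (368986, 19029)  from 3·(99455,5129) + (70621,3642)
step 13: (468441, 24158)  from 1·(368986,19029) + (99455,5129)
step 14: (837427, 43187)  from 1·(468441,24158) + (368986,19029)
step 15: (2143295, 110532)  from 2·(837427,43187) + (468441,24158)
(x₁, y₁) = (2143295, 110532);  2143295² − 376·110532² = 1 ✓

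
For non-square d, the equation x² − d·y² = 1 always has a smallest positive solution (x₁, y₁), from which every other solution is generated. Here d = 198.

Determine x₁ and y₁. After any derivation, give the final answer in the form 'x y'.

197 14

√198 = [14; 14,28, …], period ℓ=2 (even) → k=1
a_0=14:  p_0=14·1+0=14,  q_0=14·0+1=1
a_1=14:  p_1=14·14+1=197,  q_1=14·1+0=14
→ (197, 14).  Check: 197²=38809, 198·14²=38808, difference 1.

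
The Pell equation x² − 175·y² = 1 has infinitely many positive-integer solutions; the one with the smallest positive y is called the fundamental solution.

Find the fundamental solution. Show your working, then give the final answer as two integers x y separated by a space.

√175 = [13; 4,2,1,2,4,26, …], period ℓ=6 (even) → k=5
i=0: a=13 ⇒ p=13, q=1
i=1: a=4 ⇒ p=53, q=4
i=2: a=2 ⇒ p=119, q=9
i=3: a=1 ⇒ p=172, q=13
i=4: a=2 ⇒ p=463, q=35
i=5: a=4 ⇒ p=2024, q=153
(x₁, y₁) = (2024, 153);  2024² − 175·153² = 1 ✓

2024 153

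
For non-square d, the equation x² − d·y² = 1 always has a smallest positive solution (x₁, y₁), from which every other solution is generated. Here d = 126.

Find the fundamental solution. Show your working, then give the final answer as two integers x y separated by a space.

449 40

[11; 4,2,4,22] for √126; ℓ=4 ⇒ convergent index 3
a_0=11:  p_0=11·1+0=11,  q_0=11·0+1=1
a_1=4:  p_1=4·11+1=45,  q_1=4·1+0=4
a_2=2:  p_2=2·45+11=101,  q_2=2·4+1=9
a_3=4:  p_3=4·101+45=449,  q_3=4·9+4=40
→ (449, 40).  Check: 449²=201601, 126·40²=201600, difference 1.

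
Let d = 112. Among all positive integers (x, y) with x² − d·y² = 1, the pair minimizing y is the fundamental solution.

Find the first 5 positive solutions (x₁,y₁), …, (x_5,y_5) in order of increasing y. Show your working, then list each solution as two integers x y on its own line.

[10; 1,1,2,1,1,20] for √112; ℓ=6 ⇒ convergent index 5
step 0: (10, 1)  from 10·(1,0) + (0,1)
step 1: (11, 1)  from 1·(10,1) + (1,0)
step 2: (21, 2)  from 1·(11,1) + (10,1)
step 3: (53, 5)  from 2·(21,2) + (11,1)
step 4: (74, 7)  from 1·(53,5) + (21,2)
step 5: (127, 12)  from 1·(74,7) + (53,5)
→ (127, 12).  Check: 127²=16129, 112·12²=16128, difference 1.
(x_2, y_2) = (127·127 + 112·12·12, 127·12 + 12·127) = (32257, 3048)
(x_3, y_3) = (127·32257 + 112·12·3048, 127·3048 + 12·32257) = (8193151, 774180)
(x_4, y_4) = (127·8193151 + 112·12·774180, 127·774180 + 12·8193151) = (2081028097, 196638672)
(x_5, y_5) = (127·2081028097 + 112·12·196638672, 127·196638672 + 12·2081028097) = (528572943487, 49945448508)

127 12
32257 3048
8193151 774180
2081028097 196638672
528572943487 49945448508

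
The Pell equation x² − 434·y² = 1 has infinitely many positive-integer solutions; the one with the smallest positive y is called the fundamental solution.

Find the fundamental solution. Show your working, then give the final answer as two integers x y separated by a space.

d=434: √d = [20; 1,4,1,40] (ℓ=4, even), read p_3/q_3
k=0  a_k=20  p_k/q_k = 20/1
…
k=2  a_k=4  p_k/q_k = 104/5
k=3  a_k=1  p_k/q_k = 125/6
(x₁, y₁) = (125, 6);  125² − 434·6² = 1 ✓

125 6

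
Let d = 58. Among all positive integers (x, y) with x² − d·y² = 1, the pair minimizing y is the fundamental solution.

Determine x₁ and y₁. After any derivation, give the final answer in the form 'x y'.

19603 2574

d=58: √d = [7; 1,1,1,1,1,1,14] (ℓ=7, odd), read p_13/q_13
k=0  a_k=7  p_k/q_k = 7/1
k=1  a_k=1  p_k/q_k = 8/1
k=2  a_k=1  p_k/q_k = 15/2
…
k=7  a_k=14  p_k/q_k = 1447/190
k=8  a_k=1  p_k/q_k = 1546/203
k=9  a_k=1  p_k/q_k = 2993/393
…
k=11  a_k=1  p_k/q_k = 7532/989
k=12  a_k=1  p_k/q_k = 12071/1585
k=13  a_k=1  p_k/q_k = 19603/2574
(x₁, y₁) = (19603, 2574);  19603² − 58·2574² = 1 ✓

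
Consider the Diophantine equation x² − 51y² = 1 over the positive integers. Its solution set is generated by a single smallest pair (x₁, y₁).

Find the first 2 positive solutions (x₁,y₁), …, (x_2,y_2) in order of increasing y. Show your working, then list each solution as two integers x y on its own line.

50 7
4999 700

√51 = [7; 7,14, …], period ℓ=2 (even) → k=1
k=0  a_k=7  p_k/q_k = 7/1
k=1  a_k=7  p_k/q_k = 50/7
→ (50, 7).  Check: 50²=2500, 51·7²=2499, difference 1.
(50+7√51)^2 = 4999 + 700√51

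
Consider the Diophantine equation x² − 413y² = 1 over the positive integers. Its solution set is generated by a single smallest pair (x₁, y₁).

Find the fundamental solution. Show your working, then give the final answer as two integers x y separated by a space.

113399 5580

√413 = [20; 3,9,1,4,1,9,3,40, …], period ℓ=8 (even) → k=7
a_0=20:  p_0=20·1+0=20,  q_0=20·0+1=1
a_1=3:  p_1=3·20+1=61,  q_1=3·1+0=3
a_2=9:  p_2=9·61+20=569,  q_2=9·3+1=28
a_3=1:  p_3=1·569+61=630,  q_3=1·28+3=31
a_4=4:  p_4=4·630+569=3089,  q_4=4·31+28=152
a_5=1:  p_5=1·3089+630=3719,  q_5=1·152+31=183
a_6=9:  p_6=9·3719+3089=36560,  q_6=9·183+152=1799
a_7=3:  p_7=3·36560+3719=113399,  q_7=3·1799+183=5580
fundamental: x₁=113399, y₁=5580  (since 12859333201 − 413·31136400 = 1)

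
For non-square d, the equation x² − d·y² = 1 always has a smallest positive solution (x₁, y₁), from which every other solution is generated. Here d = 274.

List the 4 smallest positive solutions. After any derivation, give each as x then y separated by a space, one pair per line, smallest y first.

3959299 239190
31352097142801 1894049455620
248264653730785753699 14998216231173381570
1965907990503261255572251201 118764845051735182903983240

√274 → a₀=16, period (1,1,4,4,1,1,32); ℓ=7 odd so k=13
step 0: (16, 1)  from 16·(1,0) + (0,1)
…
step 2: (33, 2)  from 1·(17,1) + (16,1)
step 3: (149, 9)  from 4·(33,2) + (17,1)
…
step 5: (778, 47)  from 1·(629,38) + (149,9)
step 6: (1407, 85)  from 1·(778,47) + (629,38)
step 7: (45802, 2767)  from 32·(1407,85) + (778,47)
step 8: (47209, 2852)  from 1·(45802,2767) + (1407,85)
step 9: (93011, 5619)  from 1·(47209,2852) + (45802,2767)
step 10: (419253, 25328)  from 4·(93011,5619) + (47209,2852)
step 11: (1770023, 106931)  from 4·(419253,25328) + (93011,5619)
step 12: (2189276, 132259)  from 1·(1770023,106931) + (419253,25328)
step 13: (3959299, 239190)  from 1·(2189276,132259) + (1770023,106931)
→ (3959299, 239190).  Check: 3959299²=15676048571401, 274·239190²=15676048571400, difference 1.
(3959299+239190√274)^2 = 31352097142801 + 1894049455620√274
(3959299+239190√274)^3 = 248264653730785753699 + 14998216231173381570√274
(3959299+239190√274)^4 = 1965907990503261255572251201 + 118764845051735182903983240√274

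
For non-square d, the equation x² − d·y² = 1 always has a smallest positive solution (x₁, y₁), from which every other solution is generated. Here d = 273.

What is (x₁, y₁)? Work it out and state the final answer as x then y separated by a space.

727 44

[16; 1,1,10,1,1,32] for √273; ℓ=6 ⇒ convergent index 5
i=0: a=16 ⇒ p=16, q=1
…
i=3: a=10 ⇒ p=347, q=21
i=4: a=1 ⇒ p=380, q=23
i=5: a=1 ⇒ p=727, q=44
fundamental: x₁=727, y₁=44  (since 528529 − 273·1936 = 1)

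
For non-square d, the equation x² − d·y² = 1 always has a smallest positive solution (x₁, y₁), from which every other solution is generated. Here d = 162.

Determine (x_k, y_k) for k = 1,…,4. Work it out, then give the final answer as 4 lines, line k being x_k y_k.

d=162: √d = [12; 1,2,1,2,12,2,1,2,1,24] (ℓ=10, even), read p_9/q_9
i=0: a=12 ⇒ p=12, q=1
i=1: a=1 ⇒ p=13, q=1
…
i=6: a=2 ⇒ p=3602, q=283
i=7: a=1 ⇒ p=5333, q=419
i=8: a=2 ⇒ p=14268, q=1121
i=9: a=1 ⇒ p=19601, q=1540
(x₁, y₁) = (19601, 1540);  19601² − 162·1540² = 1 ✓
(x_2, y_2) = (19601·19601 + 162·1540·1540, 19601·1540 + 1540·19601) = (768398401, 60371080)
(x_3, y_3) = (19601·768398401 + 162·1540·60371080, 19601·60371080 + 1540·768398401) = (30122754096401, 2366667076620)
(x_4, y_4) = (19601·30122754096401 + 162·1540·2366667076620, 19601·2366667076620 + 1540·30122754096401) = (1180872205318713601, 92778082677286160)

19601 1540
768398401 60371080
30122754096401 2366667076620
1180872205318713601 92778082677286160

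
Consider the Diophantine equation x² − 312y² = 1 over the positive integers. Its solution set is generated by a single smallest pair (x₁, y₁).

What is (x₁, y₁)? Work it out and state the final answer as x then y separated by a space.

53 3

d=312: √d = [17; 1,1,1,34] (ℓ=4, even), read p_3/q_3
a_0=17:  p_0=17·1+0=17,  q_0=17·0+1=1
…
a_2=1:  p_2=1·18+17=35,  q_2=1·1+1=2
a_3=1:  p_3=1·35+18=53,  q_3=1·2+1=3
→ (53, 3).  Check: 53²=2809, 312·3²=2808, difference 1.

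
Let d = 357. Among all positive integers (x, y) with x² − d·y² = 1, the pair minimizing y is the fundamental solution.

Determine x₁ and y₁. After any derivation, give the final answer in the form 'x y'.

√357 → a₀=18, period (1,8,2,8,1,36); ℓ=6 even so k=5
i=0: a=18 ⇒ p=18, q=1
i=1: a=1 ⇒ p=19, q=1
…
i=4: a=8 ⇒ p=3042, q=161
i=5: a=1 ⇒ p=3401, q=180
(x₁, y₁) = (3401, 180);  3401² − 357·180² = 1 ✓

3401 180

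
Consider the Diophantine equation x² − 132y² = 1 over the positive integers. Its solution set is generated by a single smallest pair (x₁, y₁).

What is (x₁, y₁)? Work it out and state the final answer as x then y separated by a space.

23 2

√132 → a₀=11, period (2,22); ℓ=2 even so k=1
a_0=11:  p_0=11·1+0=11,  q_0=11·0+1=1
a_1=2:  p_1=2·11+1=23,  q_1=2·1+0=2
→ (23, 2).  Check: 23²=529, 132·2²=528, difference 1.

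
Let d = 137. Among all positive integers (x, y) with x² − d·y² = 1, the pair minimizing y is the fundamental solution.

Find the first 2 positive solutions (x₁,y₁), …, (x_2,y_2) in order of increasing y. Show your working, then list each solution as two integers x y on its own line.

6083073 519712
74007554246657 6322892069952

[11; 1,2,2,1,1,2,2,1,22] for √137; ℓ=9 ⇒ convergent index 17
step 0: (11, 1)  from 11·(1,0) + (0,1)
step 1: (12, 1)  from 1·(11,1) + (1,0)
step 2: (35, 3)  from 2·(12,1) + (11,1)
…
step 4: (117, 10)  from 1·(82,7) + (35,3)
step 5: (199, 17)  from 1·(117,10) + (82,7)
step 6: (515, 44)  from 2·(199,17) + (117,10)
…
step 8: (1744, 149)  from 1·(1229,105) + (515,44)
step 9: (39597, 3383)  from 22·(1744,149) + (1229,105)
step 10: (41341, 3532)  from 1·(39597,3383) + (1744,149)
step 11: (122279, 10447)  from 2·(41341,3532) + (39597,3383)
step 12: (285899, 24426)  from 2·(122279,10447) + (41341,3532)
step 13: (408178, 34873)  from 1·(285899,24426) + (122279,10447)
…
step 15: (1796332, 153471)  from 2·(694077,59299) + (408178,34873)
step 16: (4286741, 366241)  from 2·(1796332,153471) + (694077,59299)
step 17: (6083073, 519712)  from 1·(4286741,366241) + (1796332,153471)
fundamental: x₁=6083073, y₁=519712  (since 37003777123329 − 137·270100562944 = 1)
(x_2, y_2) = (6083073·6083073 + 137·519712·519712, 6083073·519712 + 519712·6083073) = (74007554246657, 6322892069952)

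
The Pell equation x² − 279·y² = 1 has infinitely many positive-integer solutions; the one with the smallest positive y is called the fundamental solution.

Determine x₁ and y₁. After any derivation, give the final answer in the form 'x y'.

√279 = [16; 1,2,2,1,2,2,1,32, …], period ℓ=8 (even) → k=7
step 0: (16, 1)  from 16·(1,0) + (0,1)
step 1: (17, 1)  from 1·(16,1) + (1,0)
step 2: (50, 3)  from 2·(17,1) + (16,1)
step 3: (117, 7)  from 2·(50,3) + (17,1)
step 4: (167, 10)  from 1·(117,7) + (50,3)
…
step 6: (1069, 64)  from 2·(451,27) + (167,10)
step 7: (1520, 91)  from 1·(1069,64) + (451,27)
→ (1520, 91).  Check: 1520²=2310400, 279·91²=2310399, difference 1.

1520 91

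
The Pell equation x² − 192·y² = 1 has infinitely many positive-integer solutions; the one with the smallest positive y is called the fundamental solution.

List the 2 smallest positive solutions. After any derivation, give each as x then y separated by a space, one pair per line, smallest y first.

[13; 1,5,1,26] for √192; ℓ=4 ⇒ convergent index 3
i=0: a=13 ⇒ p=13, q=1
…
i=2: a=5 ⇒ p=83, q=6
i=3: a=1 ⇒ p=97, q=7
(x₁, y₁) = (97, 7);  97² − 192·7² = 1 ✓
(x_2, y_2) = (97·97 + 192·7·7, 97·7 + 7·97) = (18817, 1358)

97 7
18817 1358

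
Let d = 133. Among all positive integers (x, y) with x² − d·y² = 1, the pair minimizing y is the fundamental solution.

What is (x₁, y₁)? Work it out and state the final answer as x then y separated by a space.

2588599 224460

d=133: √d = [11; 1,1,7,5,1,…,1,1,22] (ℓ=16, even), read p_15/q_15
a_0=11:  p_0=11·1+0=11,  q_0=11·0+1=1
a_1=1:  p_1=1·11+1=12,  q_1=1·1+0=1
…
a_5=1:  p_5=1·888+173=1061,  q_5=1·77+15=92
…
a_7=1:  p_7=1·1949+1061=3010,  q_7=1·169+92=261
a_8=2:  p_8=2·3010+1949=7969,  q_8=2·261+169=691
…
a_11=1:  p_11=1·18948+10979=29927,  q_11=1·1643+952=2595
…
a_13=7:  p_13=7·168583+29927=1210008,  q_13=7·14618+2595=104921
a_14=1:  p_14=1·1210008+168583=1378591,  q_14=1·104921+14618=119539
a_15=1:  p_15=1·1378591+1210008=2588599,  q_15=1·119539+104921=224460
→ (2588599, 224460).  Check: 2588599²=6700844782801, 133·224460²=6700844782800, difference 1.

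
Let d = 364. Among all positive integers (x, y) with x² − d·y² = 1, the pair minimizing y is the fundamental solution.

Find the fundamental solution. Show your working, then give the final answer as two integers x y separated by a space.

d=364: √d = [19; 12,1,2,3,1,8,1,3,2,1,12,38] (ℓ=12, even), read p_11/q_11
i=0: a=19 ⇒ p=19, q=1
…
i=2: a=1 ⇒ p=248, q=13
…
i=7: a=1 ⇒ p=30755, q=1612
…
i=9: a=2 ⇒ p=270499, q=14178
i=10: a=1 ⇒ p=390371, q=20461
i=11: a=12 ⇒ p=4954951, q=259710
fundamental: x₁=4954951, y₁=259710  (since 24551539412401 − 364·67449284100 = 1)

4954951 259710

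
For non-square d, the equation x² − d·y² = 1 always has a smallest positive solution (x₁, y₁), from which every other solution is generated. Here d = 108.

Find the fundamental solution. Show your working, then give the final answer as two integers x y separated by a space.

d=108: √d = [10; 2,1,1,4,1,1,2,20] (ℓ=8, even), read p_7/q_7
k=0  a_k=10  p_k/q_k = 10/1
…
k=4  a_k=4  p_k/q_k = 239/23
…
k=6  a_k=1  p_k/q_k = 530/51
k=7  a_k=2  p_k/q_k = 1351/130
fundamental: x₁=1351, y₁=130  (since 1825201 − 108·16900 = 1)

1351 130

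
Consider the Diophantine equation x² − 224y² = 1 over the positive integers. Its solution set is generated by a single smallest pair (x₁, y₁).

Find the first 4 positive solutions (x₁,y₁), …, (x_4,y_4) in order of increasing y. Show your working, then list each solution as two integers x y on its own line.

15 1
449 30
13455 899
403201 26940

√224 → a₀=14, period (1,28); ℓ=2 even so k=1
step 0: (14, 1)  from 14·(1,0) + (0,1)
step 1: (15, 1)  from 1·(14,1) + (1,0)
→ (15, 1).  Check: 15²=225, 224·1²=224, difference 1.
k=2:  x_2 = 15·15+224·1·1 = 449,  y_2 = 15·1+1·15 = 30
k=3:  x_3 = 15·449+224·1·30 = 13455,  y_3 = 15·30+1·449 = 899
k=4:  x_4 = 15·13455+224·1·899 = 403201,  y_4 = 15·899+1·13455 = 26940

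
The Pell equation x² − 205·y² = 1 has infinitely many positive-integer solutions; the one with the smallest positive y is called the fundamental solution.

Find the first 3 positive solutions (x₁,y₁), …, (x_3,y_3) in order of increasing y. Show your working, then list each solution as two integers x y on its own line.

√205 → a₀=14, period (3,6,1,4,1,6,3,28); ℓ=8 even so k=7
k=0  a_k=14  p_k/q_k = 14/1
k=1  a_k=3  p_k/q_k = 43/3
k=2  a_k=6  p_k/q_k = 272/19
…
k=6  a_k=6  p_k/q_k = 12614/881
k=7  a_k=3  p_k/q_k = 39689/2772
(x₁, y₁) = (39689, 2772);  39689² − 205·2772² = 1 ✓
n=2: (39689,2772)∘(39689,2772) = (39689·39689+205·2772·2772, 39689·2772+2772·39689) = (3150433441,220035816)
n=3: (3150433441,220035816)∘(39689,2772) = (39689·3150433441+205·2772·220035816, 39689·220035816+2772·3150433441) = (250075105640009,17466002999676)

39689 2772
3150433441 220035816
250075105640009 17466002999676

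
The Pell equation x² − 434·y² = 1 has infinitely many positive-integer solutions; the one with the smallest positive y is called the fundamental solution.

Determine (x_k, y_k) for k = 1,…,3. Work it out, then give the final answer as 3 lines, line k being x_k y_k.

√434 → a₀=20, period (1,4,1,40); ℓ=4 even so k=3
a_0=20:  p_0=20·1+0=20,  q_0=20·0+1=1
a_1=1:  p_1=1·20+1=21,  q_1=1·1+0=1
a_2=4:  p_2=4·21+20=104,  q_2=4·1+1=5
a_3=1:  p_3=1·104+21=125,  q_3=1·5+1=6
→ (125, 6).  Check: 125²=15625, 434·6²=15624, difference 1.
(x_2, y_2) = (125·125 + 434·6·6, 125·6 + 6·125) = (31249, 1500)
(x_3, y_3) = (125·31249 + 434·6·1500, 125·1500 + 6·31249) = (7812125, 374994)

125 6
31249 1500
7812125 374994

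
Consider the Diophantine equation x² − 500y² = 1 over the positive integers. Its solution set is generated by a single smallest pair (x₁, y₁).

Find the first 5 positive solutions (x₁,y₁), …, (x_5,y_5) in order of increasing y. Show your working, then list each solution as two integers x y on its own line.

d=500: √d = [22; 2,1,3,2,1,…,1,2,44] (ℓ=14, even), read p_13/q_13
a_0=22:  p_0=22·1+0=22,  q_0=22·0+1=1
a_1=2:  p_1=2·22+1=45,  q_1=2·1+0=2
a_2=1:  p_2=1·45+22=67,  q_2=1·2+1=3
a_3=3:  p_3=3·67+45=246,  q_3=3·3+2=11
a_4=2:  p_4=2·246+67=559,  q_4=2·11+3=25
a_5=1:  p_5=1·559+246=805,  q_5=1·25+11=36
a_6=1:  p_6=1·805+559=1364,  q_6=1·36+25=61
a_7=10:  p_7=10·1364+805=14445,  q_7=10·61+36=646
a_8=1:  p_8=1·14445+1364=15809,  q_8=1·646+61=707
…
a_10=2:  p_10=2·30254+15809=76317,  q_10=2·1353+707=3413
a_11=3:  p_11=3·76317+30254=259205,  q_11=3·3413+1353=11592
a_12=1:  p_12=1·259205+76317=335522,  q_12=1·11592+3413=15005
a_13=2:  p_13=2·335522+259205=930249,  q_13=2·15005+11592=41602
fundamental: x₁=930249, y₁=41602  (since 865363202001 − 500·1730726404 = 1)
n=2: (930249,41602)∘(930249,41602) = (930249·930249+500·41602·41602, 930249·41602+41602·930249) = (1730726404001,77400437796)
n=3: (1730726404001,77400437796)∘(930249,41602) = (930249·1730726404001+500·41602·77400437796, 930249·77400437796+41602·1730726404001) = (3220013013190122249,144003359718540806)
n=4: (3220013013190122249,144003359718540806)∘(930249,41602) = (930249·3220013013190122249+500·41602·144003359718540806, 930249·144003359718540806+41602·3220013013190122249) = (5990827771012465337616001,267917962749548332043592)
n=5: (5990827771012465337616001,267917962749548332043592)∘(930249,41602) = (930249·5990827771012465337616001+500·41602·267917962749548332043592, 930249·267917962749548332043592+41602·5990827771012465337616001) = (11145923086309929722690704506249,498460833859465169310720288010)

930249 41602
1730726404001 77400437796
3220013013190122249 144003359718540806
5990827771012465337616001 267917962749548332043592
11145923086309929722690704506249 498460833859465169310720288010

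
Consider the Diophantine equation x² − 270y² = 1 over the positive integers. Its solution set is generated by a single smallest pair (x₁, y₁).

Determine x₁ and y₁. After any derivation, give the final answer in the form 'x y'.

√270 → a₀=16, period (2,3,6,3,2,32); ℓ=6 even so k=5
i=0: a=16 ⇒ p=16, q=1
…
i=3: a=6 ⇒ p=723, q=44
i=4: a=3 ⇒ p=2284, q=139
i=5: a=2 ⇒ p=5291, q=322
fundamental: x₁=5291, y₁=322  (since 27994681 − 270·103684 = 1)

5291 322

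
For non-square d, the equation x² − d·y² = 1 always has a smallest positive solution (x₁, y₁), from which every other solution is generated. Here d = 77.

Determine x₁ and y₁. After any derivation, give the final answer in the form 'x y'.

d=77: √d = [8; 1,3,2,3,1,16] (ℓ=6, even), read p_5/q_5
a_0=8:  p_0=8·1+0=8,  q_0=8·0+1=1
a_1=1:  p_1=1·8+1=9,  q_1=1·1+0=1
…
a_3=2:  p_3=2·35+9=79,  q_3=2·4+1=9
a_4=3:  p_4=3·79+35=272,  q_4=3·9+4=31
a_5=1:  p_5=1·272+79=351,  q_5=1·31+9=40
(x₁, y₁) = (351, 40);  351² − 77·40² = 1 ✓

351 40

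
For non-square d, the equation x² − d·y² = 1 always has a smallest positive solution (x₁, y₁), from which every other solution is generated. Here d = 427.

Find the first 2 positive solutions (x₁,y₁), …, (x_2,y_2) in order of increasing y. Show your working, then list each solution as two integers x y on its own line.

62 3
7687 372

√427 → a₀=20, period (1,1,1,40); ℓ=4 even so k=3
k=0  a_k=20  p_k/q_k = 20/1
…
k=2  a_k=1  p_k/q_k = 41/2
k=3  a_k=1  p_k/q_k = 62/3
→ (62, 3).  Check: 62²=3844, 427·3²=3843, difference 1.
n=2: (62,3)∘(62,3) = (62·62+427·3·3, 62·3+3·62) = (7687,372)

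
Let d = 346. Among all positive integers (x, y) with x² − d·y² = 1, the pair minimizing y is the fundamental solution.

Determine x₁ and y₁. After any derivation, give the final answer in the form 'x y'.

d=346: √d = [18; 1,1,1,1,36] (ℓ=5, odd), read p_9/q_9
k=0  a_k=18  p_k/q_k = 18/1
k=1  a_k=1  p_k/q_k = 19/1
…
k=4  a_k=1  p_k/q_k = 93/5
k=5  a_k=36  p_k/q_k = 3404/183
k=6  a_k=1  p_k/q_k = 3497/188
k=7  a_k=1  p_k/q_k = 6901/371
k=8  a_k=1  p_k/q_k = 10398/559
k=9  a_k=1  p_k/q_k = 17299/930
fundamental: x₁=17299, y₁=930  (since 299255401 − 346·864900 = 1)

17299 930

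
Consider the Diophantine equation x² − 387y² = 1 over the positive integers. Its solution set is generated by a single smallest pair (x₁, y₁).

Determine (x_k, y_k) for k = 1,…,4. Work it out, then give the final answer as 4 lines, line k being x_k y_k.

[19; 1,2,19,2,1,38] for √387; ℓ=6 ⇒ convergent index 5
a_0=19:  p_0=19·1+0=19,  q_0=19·0+1=1
a_1=1:  p_1=1·19+1=20,  q_1=1·1+0=1
…
a_4=2:  p_4=2·1141+59=2341,  q_4=2·58+3=119
a_5=1:  p_5=1·2341+1141=3482,  q_5=1·119+58=177
fundamental: x₁=3482, y₁=177  (since 12124324 − 387·31329 = 1)
k=2:  x_2 = 3482·3482+387·177·177 = 24248647,  y_2 = 3482·177+177·3482 = 1232628
k=3:  x_3 = 3482·24248647+387·177·1232628 = 168867574226,  y_3 = 3482·1232628+177·24248647 = 8584021215
k=4:  x_4 = 3482·168867574226+387·177·8584021215 = 1175993762661217,  y_4 = 3482·8584021215+177·168867574226 = 59779122508632

3482 177
24248647 1232628
168867574226 8584021215
1175993762661217 59779122508632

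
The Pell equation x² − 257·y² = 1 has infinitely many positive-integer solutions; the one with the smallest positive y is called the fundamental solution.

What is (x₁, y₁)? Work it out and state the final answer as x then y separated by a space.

d=257: √d = [16; 32] (ℓ=1, odd), read p_1/q_1
k=0  a_k=16  p_k/q_k = 16/1
k=1  a_k=32  p_k/q_k = 513/32
→ (513, 32).  Check: 513²=263169, 257·32²=263168, difference 1.

513 32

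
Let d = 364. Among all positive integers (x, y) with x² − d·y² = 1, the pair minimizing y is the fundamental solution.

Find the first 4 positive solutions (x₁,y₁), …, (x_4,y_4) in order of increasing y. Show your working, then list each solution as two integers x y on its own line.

4954951 259710
49103078824801 2573700648420
486606699052048124551 25505121203178395130
4822224700149240710505379201 252753251621617410554928840

d=364: √d = [19; 12,1,2,3,1,8,1,3,2,1,12,38] (ℓ=12, even), read p_11/q_11
a_0=19:  p_0=19·1+0=19,  q_0=19·0+1=1
a_1=12:  p_1=12·19+1=229,  q_1=12·1+0=12
a_2=1:  p_2=1·229+19=248,  q_2=1·12+1=13
…
a_5=1:  p_5=1·2423+725=3148,  q_5=1·127+38=165
a_6=8:  p_6=8·3148+2423=27607,  q_6=8·165+127=1447
a_7=1:  p_7=1·27607+3148=30755,  q_7=1·1447+165=1612
…
a_9=2:  p_9=2·119872+30755=270499,  q_9=2·6283+1612=14178
a_10=1:  p_10=1·270499+119872=390371,  q_10=1·14178+6283=20461
a_11=12:  p_11=12·390371+270499=4954951,  q_11=12·20461+14178=259710
fundamental: x₁=4954951, y₁=259710  (since 24551539412401 − 364·67449284100 = 1)
(x_2, y_2) = (4954951·4954951 + 364·259710·259710, 4954951·259710 + 259710·4954951) = (49103078824801, 2573700648420)
(x_3, y_3) = (4954951·49103078824801 + 364·259710·2573700648420, 4954951·2573700648420 + 259710·49103078824801) = (486606699052048124551, 25505121203178395130)
(x_4, y_4) = (4954951·486606699052048124551 + 364·259710·25505121203178395130, 4954951·25505121203178395130 + 259710·486606699052048124551) = (4822224700149240710505379201, 252753251621617410554928840)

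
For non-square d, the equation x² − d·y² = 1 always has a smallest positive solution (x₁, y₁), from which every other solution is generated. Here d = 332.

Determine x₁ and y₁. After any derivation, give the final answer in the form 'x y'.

√332 → a₀=18, period (4,1,1,8,1,1,4,36); ℓ=8 even so k=7
i=0: a=18 ⇒ p=18, q=1
i=1: a=4 ⇒ p=73, q=4
i=2: a=1 ⇒ p=91, q=5
i=3: a=1 ⇒ p=164, q=9
…
i=5: a=1 ⇒ p=1567, q=86
i=6: a=1 ⇒ p=2970, q=163
i=7: a=4 ⇒ p=13447, q=738
(x₁, y₁) = (13447, 738);  13447² − 332·738² = 1 ✓

13447 738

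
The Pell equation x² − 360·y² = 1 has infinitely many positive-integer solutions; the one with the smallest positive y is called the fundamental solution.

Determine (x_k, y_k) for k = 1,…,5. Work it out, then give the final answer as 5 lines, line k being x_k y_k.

19 1
721 38
27379 1443
1039681 54796
39480499 2080805

√360 → a₀=18, period (1,36); ℓ=2 even so k=1
step 0: (18, 1)  from 18·(1,0) + (0,1)
step 1: (19, 1)  from 1·(18,1) + (1,0)
→ (19, 1).  Check: 19²=361, 360·1²=360, difference 1.
k=2:  x_2 = 19·19+360·1·1 = 721,  y_2 = 19·1+1·19 = 38
k=3:  x_3 = 19·721+360·1·38 = 27379,  y_3 = 19·38+1·721 = 1443
k=4:  x_4 = 19·27379+360·1·1443 = 1039681,  y_4 = 19·1443+1·27379 = 54796
k=5:  x_5 = 19·1039681+360·1·54796 = 39480499,  y_5 = 19·54796+1·1039681 = 2080805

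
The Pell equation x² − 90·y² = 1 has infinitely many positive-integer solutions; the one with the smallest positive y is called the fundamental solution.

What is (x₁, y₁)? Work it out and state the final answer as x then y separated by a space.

19 2

[9; 2,18] for √90; ℓ=2 ⇒ convergent index 1
a_0=9:  p_0=9·1+0=9,  q_0=9·0+1=1
a_1=2:  p_1=2·9+1=19,  q_1=2·1+0=2
→ (19, 2).  Check: 19²=361, 90·2²=360, difference 1.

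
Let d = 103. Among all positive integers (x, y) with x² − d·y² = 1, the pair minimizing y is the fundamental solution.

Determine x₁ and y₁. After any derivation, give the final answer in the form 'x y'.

√103 → a₀=10, period (6,1,2,1,1,9,1,1,2,1,6,20); ℓ=12 even so k=11
a_0=10:  p_0=10·1+0=10,  q_0=10·0+1=1
…
a_2=1:  p_2=1·61+10=71,  q_2=1·6+1=7
…
a_4=1:  p_4=1·203+71=274,  q_4=1·20+7=27
…
a_7=1:  p_7=1·4567+477=5044,  q_7=1·450+47=497
…
a_10=1:  p_10=1·24266+9611=33877,  q_10=1·2391+947=3338
a_11=6:  p_11=6·33877+24266=227528,  q_11=6·3338+2391=22419
(x₁, y₁) = (227528, 22419);  227528² − 103·22419² = 1 ✓

227528 22419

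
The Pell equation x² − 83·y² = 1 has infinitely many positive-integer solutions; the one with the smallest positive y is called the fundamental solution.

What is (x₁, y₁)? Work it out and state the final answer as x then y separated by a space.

82 9

d=83: √d = [9; 9,18] (ℓ=2, even), read p_1/q_1
step 0: (9, 1)  from 9·(1,0) + (0,1)
step 1: (82, 9)  from 9·(9,1) + (1,0)
(x₁, y₁) = (82, 9);  82² − 83·9² = 1 ✓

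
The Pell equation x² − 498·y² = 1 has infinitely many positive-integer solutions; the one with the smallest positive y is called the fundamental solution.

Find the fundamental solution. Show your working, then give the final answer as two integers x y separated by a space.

179777 8056

√498 = [22; 3,6,22,6,3,44, …], period ℓ=6 (even) → k=5
step 0: (22, 1)  from 22·(1,0) + (0,1)
step 1: (67, 3)  from 3·(22,1) + (1,0)
…
step 4: (56794, 2545)  from 6·(9395,421) + (424,19)
step 5: (179777, 8056)  from 3·(56794,2545) + (9395,421)
fundamental: x₁=179777, y₁=8056  (since 32319769729 − 498·64899136 = 1)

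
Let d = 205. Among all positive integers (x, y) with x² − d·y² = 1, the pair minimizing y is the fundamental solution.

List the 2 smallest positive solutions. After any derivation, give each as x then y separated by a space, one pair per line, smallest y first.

39689 2772
3150433441 220035816

[14; 3,6,1,4,1,6,3,28] for √205; ℓ=8 ⇒ convergent index 7
k=0  a_k=14  p_k/q_k = 14/1
…
k=2  a_k=6  p_k/q_k = 272/19
k=3  a_k=1  p_k/q_k = 315/22
…
k=5  a_k=1  p_k/q_k = 1847/129
k=6  a_k=6  p_k/q_k = 12614/881
k=7  a_k=3  p_k/q_k = 39689/2772
(x₁, y₁) = (39689, 2772);  39689² − 205·2772² = 1 ✓
n=2: (39689,2772)∘(39689,2772) = (39689·39689+205·2772·2772, 39689·2772+2772·39689) = (3150433441,220035816)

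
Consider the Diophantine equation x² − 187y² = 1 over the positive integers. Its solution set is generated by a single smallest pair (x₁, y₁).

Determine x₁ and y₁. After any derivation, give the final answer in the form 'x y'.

√187 → a₀=13, period (1,2,13,2,1,26); ℓ=6 even so k=5
a_0=13:  p_0=13·1+0=13,  q_0=13·0+1=1
a_1=1:  p_1=1·13+1=14,  q_1=1·1+0=1
a_2=2:  p_2=2·14+13=41,  q_2=2·1+1=3
…
a_4=2:  p_4=2·547+41=1135,  q_4=2·40+3=83
a_5=1:  p_5=1·1135+547=1682,  q_5=1·83+40=123
(x₁, y₁) = (1682, 123);  1682² − 187·123² = 1 ✓

1682 123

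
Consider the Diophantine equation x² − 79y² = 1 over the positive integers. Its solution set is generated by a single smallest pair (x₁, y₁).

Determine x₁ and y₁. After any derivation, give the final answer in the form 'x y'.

[8; 1,7,1,16] for √79; ℓ=4 ⇒ convergent index 3
a_0=8:  p_0=8·1+0=8,  q_0=8·0+1=1
a_1=1:  p_1=1·8+1=9,  q_1=1·1+0=1
a_2=7:  p_2=7·9+8=71,  q_2=7·1+1=8
a_3=1:  p_3=1·71+9=80,  q_3=1·8+1=9
(x₁, y₁) = (80, 9);  80² − 79·9² = 1 ✓

80 9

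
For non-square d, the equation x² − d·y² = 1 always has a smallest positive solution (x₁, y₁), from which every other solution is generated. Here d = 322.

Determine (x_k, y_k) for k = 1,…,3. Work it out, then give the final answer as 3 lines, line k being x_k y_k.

d=322: √d = [17; 1,16,1,34] (ℓ=4, even), read p_3/q_3
step 0: (17, 1)  from 17·(1,0) + (0,1)
step 1: (18, 1)  from 1·(17,1) + (1,0)
step 2: (305, 17)  from 16·(18,1) + (17,1)
step 3: (323, 18)  from 1·(305,17) + (18,1)
(x₁, y₁) = (323, 18);  323² − 322·18² = 1 ✓
(323+18√322)^2 = 208657 + 11628√322
(323+18√322)^3 = 134792099 + 7511670√322

323 18
208657 11628
134792099 7511670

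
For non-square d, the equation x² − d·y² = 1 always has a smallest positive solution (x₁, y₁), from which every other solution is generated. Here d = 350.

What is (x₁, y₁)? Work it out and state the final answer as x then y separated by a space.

449 24

[18; 1,2,2,2,1,36] for √350; ℓ=6 ⇒ convergent index 5
step 0: (18, 1)  from 18·(1,0) + (0,1)
…
step 3: (131, 7)  from 2·(56,3) + (19,1)
step 4: (318, 17)  from 2·(131,7) + (56,3)
step 5: (449, 24)  from 1·(318,17) + (131,7)
(x₁, y₁) = (449, 24);  449² − 350·24² = 1 ✓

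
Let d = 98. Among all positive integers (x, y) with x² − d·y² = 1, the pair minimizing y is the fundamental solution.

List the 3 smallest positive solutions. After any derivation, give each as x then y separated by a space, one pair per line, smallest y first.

99 10
19601 1980
3880899 392030

√98 → a₀=9, period (1,8,1,18); ℓ=4 even so k=3
i=0: a=9 ⇒ p=9, q=1
…
i=2: a=8 ⇒ p=89, q=9
i=3: a=1 ⇒ p=99, q=10
→ (99, 10).  Check: 99²=9801, 98·10²=9800, difference 1.
k=2:  x_2 = 99·99+98·10·10 = 19601,  y_2 = 99·10+10·99 = 1980
k=3:  x_3 = 99·19601+98·10·1980 = 3880899,  y_3 = 99·1980+10·19601 = 392030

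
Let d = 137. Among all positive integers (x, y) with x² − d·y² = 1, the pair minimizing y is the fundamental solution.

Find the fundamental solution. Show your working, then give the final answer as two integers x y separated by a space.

6083073 519712

d=137: √d = [11; 1,2,2,1,1,2,2,1,22] (ℓ=9, odd), read p_17/q_17
step 0: (11, 1)  from 11·(1,0) + (0,1)
step 1: (12, 1)  from 1·(11,1) + (1,0)
…
step 3: (82, 7)  from 2·(35,3) + (12,1)
…
step 5: (199, 17)  from 1·(117,10) + (82,7)
…
step 7: (1229, 105)  from 2·(515,44) + (199,17)
step 8: (1744, 149)  from 1·(1229,105) + (515,44)
…
step 11: (122279, 10447)  from 2·(41341,3532) + (39597,3383)
step 12: (285899, 24426)  from 2·(122279,10447) + (41341,3532)
step 13: (408178, 34873)  from 1·(285899,24426) + (122279,10447)
step 14: (694077, 59299)  from 1·(408178,34873) + (285899,24426)
…
step 16: (4286741, 366241)  from 2·(1796332,153471) + (694077,59299)
step 17: (6083073, 519712)  from 1·(4286741,366241) + (1796332,153471)
(x₁, y₁) = (6083073, 519712);  6083073² − 137·519712² = 1 ✓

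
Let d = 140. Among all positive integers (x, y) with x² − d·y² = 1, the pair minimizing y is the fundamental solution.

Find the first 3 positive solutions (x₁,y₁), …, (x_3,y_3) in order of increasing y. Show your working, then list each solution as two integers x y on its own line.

71 6
10081 852
1431431 120978

d=140: √d = [11; 1,4,1,22] (ℓ=4, even), read p_3/q_3
k=0  a_k=11  p_k/q_k = 11/1
k=1  a_k=1  p_k/q_k = 12/1
k=2  a_k=4  p_k/q_k = 59/5
k=3  a_k=1  p_k/q_k = 71/6
fundamental: x₁=71, y₁=6  (since 5041 − 140·36 = 1)
k=2:  x_2 = 71·71+140·6·6 = 10081,  y_2 = 71·6+6·71 = 852
k=3:  x_3 = 71·10081+140·6·852 = 1431431,  y_3 = 71·852+6·10081 = 120978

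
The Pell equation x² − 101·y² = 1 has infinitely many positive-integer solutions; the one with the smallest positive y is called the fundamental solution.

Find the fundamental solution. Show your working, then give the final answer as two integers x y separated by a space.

d=101: √d = [10; 20] (ℓ=1, odd), read p_1/q_1
step 0: (10, 1)  from 10·(1,0) + (0,1)
step 1: (201, 20)  from 20·(10,1) + (1,0)
→ (201, 20).  Check: 201²=40401, 101·20²=40400, difference 1.

201 20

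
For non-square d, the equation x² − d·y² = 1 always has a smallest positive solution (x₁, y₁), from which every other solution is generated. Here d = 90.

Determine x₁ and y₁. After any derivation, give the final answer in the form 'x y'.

19 2

√90 → a₀=9, period (2,18); ℓ=2 even so k=1
i=0: a=9 ⇒ p=9, q=1
i=1: a=2 ⇒ p=19, q=2
(x₁, y₁) = (19, 2);  19² − 90·2² = 1 ✓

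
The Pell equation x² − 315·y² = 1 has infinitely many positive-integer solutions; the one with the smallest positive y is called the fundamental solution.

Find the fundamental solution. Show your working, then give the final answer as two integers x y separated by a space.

d=315: √d = [17; 1,2,1,34] (ℓ=4, even), read p_3/q_3
i=0: a=17 ⇒ p=17, q=1
i=1: a=1 ⇒ p=18, q=1
i=2: a=2 ⇒ p=53, q=3
i=3: a=1 ⇒ p=71, q=4
fundamental: x₁=71, y₁=4  (since 5041 − 315·16 = 1)

71 4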